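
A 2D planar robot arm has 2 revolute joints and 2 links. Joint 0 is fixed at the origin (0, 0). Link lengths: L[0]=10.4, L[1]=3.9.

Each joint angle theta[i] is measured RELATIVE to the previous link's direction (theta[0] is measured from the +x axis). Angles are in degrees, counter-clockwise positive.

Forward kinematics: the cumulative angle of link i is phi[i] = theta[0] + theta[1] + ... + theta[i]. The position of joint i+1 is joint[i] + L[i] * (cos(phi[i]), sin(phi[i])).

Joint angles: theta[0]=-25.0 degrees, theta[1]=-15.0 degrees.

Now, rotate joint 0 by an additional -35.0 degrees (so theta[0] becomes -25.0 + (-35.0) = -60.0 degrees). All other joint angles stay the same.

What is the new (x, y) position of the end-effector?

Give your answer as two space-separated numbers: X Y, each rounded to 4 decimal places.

Answer: 6.2094 -12.7738

Derivation:
joint[0] = (0.0000, 0.0000)  (base)
link 0: phi[0] = -60 = -60 deg
  cos(-60 deg) = 0.5000, sin(-60 deg) = -0.8660
  joint[1] = (0.0000, 0.0000) + 10.4 * (0.5000, -0.8660) = (0.0000 + 5.2000, 0.0000 + -9.0067) = (5.2000, -9.0067)
link 1: phi[1] = -60 + -15 = -75 deg
  cos(-75 deg) = 0.2588, sin(-75 deg) = -0.9659
  joint[2] = (5.2000, -9.0067) + 3.9 * (0.2588, -0.9659) = (5.2000 + 1.0094, -9.0067 + -3.7671) = (6.2094, -12.7738)
End effector: (6.2094, -12.7738)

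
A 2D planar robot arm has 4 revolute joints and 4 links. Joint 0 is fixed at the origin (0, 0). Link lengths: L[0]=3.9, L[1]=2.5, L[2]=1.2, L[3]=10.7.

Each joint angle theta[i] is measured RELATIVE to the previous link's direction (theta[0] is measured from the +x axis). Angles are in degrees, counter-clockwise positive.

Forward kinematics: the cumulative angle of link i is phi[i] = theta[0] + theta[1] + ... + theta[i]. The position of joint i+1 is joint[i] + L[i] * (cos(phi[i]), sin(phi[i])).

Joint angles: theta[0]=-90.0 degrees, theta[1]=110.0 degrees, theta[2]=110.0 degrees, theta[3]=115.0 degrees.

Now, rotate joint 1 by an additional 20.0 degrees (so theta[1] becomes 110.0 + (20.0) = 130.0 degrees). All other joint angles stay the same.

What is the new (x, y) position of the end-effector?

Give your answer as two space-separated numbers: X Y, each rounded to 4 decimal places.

joint[0] = (0.0000, 0.0000)  (base)
link 0: phi[0] = -90 = -90 deg
  cos(-90 deg) = 0.0000, sin(-90 deg) = -1.0000
  joint[1] = (0.0000, 0.0000) + 3.9 * (0.0000, -1.0000) = (0.0000 + 0.0000, 0.0000 + -3.9000) = (0.0000, -3.9000)
link 1: phi[1] = -90 + 130 = 40 deg
  cos(40 deg) = 0.7660, sin(40 deg) = 0.6428
  joint[2] = (0.0000, -3.9000) + 2.5 * (0.7660, 0.6428) = (0.0000 + 1.9151, -3.9000 + 1.6070) = (1.9151, -2.2930)
link 2: phi[2] = -90 + 130 + 110 = 150 deg
  cos(150 deg) = -0.8660, sin(150 deg) = 0.5000
  joint[3] = (1.9151, -2.2930) + 1.2 * (-0.8660, 0.5000) = (1.9151 + -1.0392, -2.2930 + 0.6000) = (0.8759, -1.6930)
link 3: phi[3] = -90 + 130 + 110 + 115 = 265 deg
  cos(265 deg) = -0.0872, sin(265 deg) = -0.9962
  joint[4] = (0.8759, -1.6930) + 10.7 * (-0.0872, -0.9962) = (0.8759 + -0.9326, -1.6930 + -10.6593) = (-0.0567, -12.3523)
End effector: (-0.0567, -12.3523)

Answer: -0.0567 -12.3523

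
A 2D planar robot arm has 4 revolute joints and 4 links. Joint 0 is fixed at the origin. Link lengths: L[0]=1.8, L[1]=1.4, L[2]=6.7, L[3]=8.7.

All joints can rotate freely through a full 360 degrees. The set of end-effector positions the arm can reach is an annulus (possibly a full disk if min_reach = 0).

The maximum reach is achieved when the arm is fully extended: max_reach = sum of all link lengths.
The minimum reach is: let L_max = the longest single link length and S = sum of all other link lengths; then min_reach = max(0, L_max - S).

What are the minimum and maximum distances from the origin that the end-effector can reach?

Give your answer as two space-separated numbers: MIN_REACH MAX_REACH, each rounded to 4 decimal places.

Link lengths: [1.8, 1.4, 6.7, 8.7]
max_reach = 1.8 + 1.4 + 6.7 + 8.7 = 18.6
L_max = max([1.8, 1.4, 6.7, 8.7]) = 8.7
S (sum of others) = 18.6 - 8.7 = 9.9
min_reach = max(0, 8.7 - 9.9) = max(0, -1.2) = 0

Answer: 0.0000 18.6000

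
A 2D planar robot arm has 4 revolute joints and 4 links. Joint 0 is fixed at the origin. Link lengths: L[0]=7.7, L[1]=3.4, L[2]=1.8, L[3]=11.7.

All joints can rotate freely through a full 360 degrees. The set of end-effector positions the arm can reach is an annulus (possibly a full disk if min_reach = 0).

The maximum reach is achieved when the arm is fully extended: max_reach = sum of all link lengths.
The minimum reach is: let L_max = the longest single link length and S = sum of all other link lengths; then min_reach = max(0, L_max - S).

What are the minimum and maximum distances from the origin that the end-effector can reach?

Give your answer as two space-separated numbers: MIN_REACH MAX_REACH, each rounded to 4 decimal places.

Link lengths: [7.7, 3.4, 1.8, 11.7]
max_reach = 7.7 + 3.4 + 1.8 + 11.7 = 24.6
L_max = max([7.7, 3.4, 1.8, 11.7]) = 11.7
S (sum of others) = 24.6 - 11.7 = 12.9
min_reach = max(0, 11.7 - 12.9) = max(0, -1.2) = 0

Answer: 0.0000 24.6000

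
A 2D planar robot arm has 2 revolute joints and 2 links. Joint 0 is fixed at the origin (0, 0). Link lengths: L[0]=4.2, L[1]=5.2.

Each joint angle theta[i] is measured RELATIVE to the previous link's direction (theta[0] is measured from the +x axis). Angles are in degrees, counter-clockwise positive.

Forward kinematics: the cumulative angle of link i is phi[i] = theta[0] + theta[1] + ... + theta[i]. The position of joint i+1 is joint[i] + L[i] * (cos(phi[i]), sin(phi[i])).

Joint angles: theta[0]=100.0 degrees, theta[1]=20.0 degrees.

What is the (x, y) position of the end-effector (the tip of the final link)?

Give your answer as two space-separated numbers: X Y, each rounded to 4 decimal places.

Answer: -3.3293 8.6395

Derivation:
joint[0] = (0.0000, 0.0000)  (base)
link 0: phi[0] = 100 = 100 deg
  cos(100 deg) = -0.1736, sin(100 deg) = 0.9848
  joint[1] = (0.0000, 0.0000) + 4.2 * (-0.1736, 0.9848) = (0.0000 + -0.7293, 0.0000 + 4.1362) = (-0.7293, 4.1362)
link 1: phi[1] = 100 + 20 = 120 deg
  cos(120 deg) = -0.5000, sin(120 deg) = 0.8660
  joint[2] = (-0.7293, 4.1362) + 5.2 * (-0.5000, 0.8660) = (-0.7293 + -2.6000, 4.1362 + 4.5033) = (-3.3293, 8.6395)
End effector: (-3.3293, 8.6395)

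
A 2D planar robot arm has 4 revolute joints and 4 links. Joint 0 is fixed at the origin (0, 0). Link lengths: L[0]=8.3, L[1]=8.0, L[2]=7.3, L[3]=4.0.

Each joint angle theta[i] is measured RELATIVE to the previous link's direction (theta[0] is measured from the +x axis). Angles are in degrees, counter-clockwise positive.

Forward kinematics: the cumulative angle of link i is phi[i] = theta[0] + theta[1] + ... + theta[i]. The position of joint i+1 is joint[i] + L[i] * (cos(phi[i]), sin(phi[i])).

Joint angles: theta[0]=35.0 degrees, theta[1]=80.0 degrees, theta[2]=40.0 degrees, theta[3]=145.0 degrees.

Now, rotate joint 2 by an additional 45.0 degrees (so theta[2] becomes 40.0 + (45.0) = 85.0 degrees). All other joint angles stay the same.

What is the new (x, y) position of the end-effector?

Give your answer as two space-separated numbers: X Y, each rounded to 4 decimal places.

joint[0] = (0.0000, 0.0000)  (base)
link 0: phi[0] = 35 = 35 deg
  cos(35 deg) = 0.8192, sin(35 deg) = 0.5736
  joint[1] = (0.0000, 0.0000) + 8.3 * (0.8192, 0.5736) = (0.0000 + 6.7990, 0.0000 + 4.7607) = (6.7990, 4.7607)
link 1: phi[1] = 35 + 80 = 115 deg
  cos(115 deg) = -0.4226, sin(115 deg) = 0.9063
  joint[2] = (6.7990, 4.7607) + 8 * (-0.4226, 0.9063) = (6.7990 + -3.3809, 4.7607 + 7.2505) = (3.4180, 12.0111)
link 2: phi[2] = 35 + 80 + 85 = 200 deg
  cos(200 deg) = -0.9397, sin(200 deg) = -0.3420
  joint[3] = (3.4180, 12.0111) + 7.3 * (-0.9397, -0.3420) = (3.4180 + -6.8598, 12.0111 + -2.4967) = (-3.4417, 9.5144)
link 3: phi[3] = 35 + 80 + 85 + 145 = 345 deg
  cos(345 deg) = 0.9659, sin(345 deg) = -0.2588
  joint[4] = (-3.4417, 9.5144) + 4 * (0.9659, -0.2588) = (-3.4417 + 3.8637, 9.5144 + -1.0353) = (0.4220, 8.4791)
End effector: (0.4220, 8.4791)

Answer: 0.4220 8.4791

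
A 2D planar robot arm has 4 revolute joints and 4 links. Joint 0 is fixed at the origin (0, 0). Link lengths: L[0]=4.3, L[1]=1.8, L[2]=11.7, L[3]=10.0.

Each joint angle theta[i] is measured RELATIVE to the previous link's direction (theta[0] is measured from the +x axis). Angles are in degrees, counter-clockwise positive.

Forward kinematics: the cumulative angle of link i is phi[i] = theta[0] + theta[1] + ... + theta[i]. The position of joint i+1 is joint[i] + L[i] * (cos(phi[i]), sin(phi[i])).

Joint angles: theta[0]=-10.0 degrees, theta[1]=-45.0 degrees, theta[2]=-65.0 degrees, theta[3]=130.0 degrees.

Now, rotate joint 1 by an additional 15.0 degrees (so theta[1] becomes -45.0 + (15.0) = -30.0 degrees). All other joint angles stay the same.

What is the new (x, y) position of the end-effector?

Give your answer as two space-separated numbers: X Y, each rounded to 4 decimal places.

joint[0] = (0.0000, 0.0000)  (base)
link 0: phi[0] = -10 = -10 deg
  cos(-10 deg) = 0.9848, sin(-10 deg) = -0.1736
  joint[1] = (0.0000, 0.0000) + 4.3 * (0.9848, -0.1736) = (0.0000 + 4.2347, 0.0000 + -0.7467) = (4.2347, -0.7467)
link 1: phi[1] = -10 + -30 = -40 deg
  cos(-40 deg) = 0.7660, sin(-40 deg) = -0.6428
  joint[2] = (4.2347, -0.7467) + 1.8 * (0.7660, -0.6428) = (4.2347 + 1.3789, -0.7467 + -1.1570) = (5.6136, -1.9037)
link 2: phi[2] = -10 + -30 + -65 = -105 deg
  cos(-105 deg) = -0.2588, sin(-105 deg) = -0.9659
  joint[3] = (5.6136, -1.9037) + 11.7 * (-0.2588, -0.9659) = (5.6136 + -3.0282, -1.9037 + -11.3013) = (2.5854, -13.2050)
link 3: phi[3] = -10 + -30 + -65 + 130 = 25 deg
  cos(25 deg) = 0.9063, sin(25 deg) = 0.4226
  joint[4] = (2.5854, -13.2050) + 10 * (0.9063, 0.4226) = (2.5854 + 9.0631, -13.2050 + 4.2262) = (11.6484, -8.9789)
End effector: (11.6484, -8.9789)

Answer: 11.6484 -8.9789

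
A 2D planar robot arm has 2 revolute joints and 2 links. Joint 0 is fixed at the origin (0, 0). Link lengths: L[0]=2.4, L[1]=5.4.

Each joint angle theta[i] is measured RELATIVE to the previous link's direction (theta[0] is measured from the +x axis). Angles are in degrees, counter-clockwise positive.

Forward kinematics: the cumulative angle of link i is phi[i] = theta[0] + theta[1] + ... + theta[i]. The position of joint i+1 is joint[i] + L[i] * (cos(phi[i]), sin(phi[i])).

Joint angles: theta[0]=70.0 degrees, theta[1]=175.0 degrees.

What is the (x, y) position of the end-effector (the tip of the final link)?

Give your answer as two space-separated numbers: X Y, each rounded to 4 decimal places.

joint[0] = (0.0000, 0.0000)  (base)
link 0: phi[0] = 70 = 70 deg
  cos(70 deg) = 0.3420, sin(70 deg) = 0.9397
  joint[1] = (0.0000, 0.0000) + 2.4 * (0.3420, 0.9397) = (0.0000 + 0.8208, 0.0000 + 2.2553) = (0.8208, 2.2553)
link 1: phi[1] = 70 + 175 = 245 deg
  cos(245 deg) = -0.4226, sin(245 deg) = -0.9063
  joint[2] = (0.8208, 2.2553) + 5.4 * (-0.4226, -0.9063) = (0.8208 + -2.2821, 2.2553 + -4.8941) = (-1.4613, -2.6388)
End effector: (-1.4613, -2.6388)

Answer: -1.4613 -2.6388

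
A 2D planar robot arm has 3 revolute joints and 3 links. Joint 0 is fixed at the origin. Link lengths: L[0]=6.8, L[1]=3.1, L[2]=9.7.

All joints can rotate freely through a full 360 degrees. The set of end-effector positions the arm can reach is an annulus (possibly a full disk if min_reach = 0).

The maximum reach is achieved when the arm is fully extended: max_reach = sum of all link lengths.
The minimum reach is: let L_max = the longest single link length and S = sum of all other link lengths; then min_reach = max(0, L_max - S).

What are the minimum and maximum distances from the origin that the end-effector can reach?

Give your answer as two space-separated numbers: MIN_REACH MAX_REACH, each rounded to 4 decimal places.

Link lengths: [6.8, 3.1, 9.7]
max_reach = 6.8 + 3.1 + 9.7 = 19.6
L_max = max([6.8, 3.1, 9.7]) = 9.7
S (sum of others) = 19.6 - 9.7 = 9.9
min_reach = max(0, 9.7 - 9.9) = max(0, -0.2) = 0

Answer: 0.0000 19.6000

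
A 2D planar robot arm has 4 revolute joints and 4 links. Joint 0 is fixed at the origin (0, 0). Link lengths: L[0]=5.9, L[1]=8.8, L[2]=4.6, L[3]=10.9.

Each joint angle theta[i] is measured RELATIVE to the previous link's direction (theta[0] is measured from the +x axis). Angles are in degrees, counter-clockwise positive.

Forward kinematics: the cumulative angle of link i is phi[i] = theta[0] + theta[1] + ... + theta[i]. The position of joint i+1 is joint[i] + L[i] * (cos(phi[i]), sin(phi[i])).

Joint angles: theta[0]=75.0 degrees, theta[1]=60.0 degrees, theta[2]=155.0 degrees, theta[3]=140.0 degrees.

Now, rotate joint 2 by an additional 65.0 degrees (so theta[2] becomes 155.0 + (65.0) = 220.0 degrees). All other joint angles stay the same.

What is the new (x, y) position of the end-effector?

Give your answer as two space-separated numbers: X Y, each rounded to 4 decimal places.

joint[0] = (0.0000, 0.0000)  (base)
link 0: phi[0] = 75 = 75 deg
  cos(75 deg) = 0.2588, sin(75 deg) = 0.9659
  joint[1] = (0.0000, 0.0000) + 5.9 * (0.2588, 0.9659) = (0.0000 + 1.5270, 0.0000 + 5.6990) = (1.5270, 5.6990)
link 1: phi[1] = 75 + 60 = 135 deg
  cos(135 deg) = -0.7071, sin(135 deg) = 0.7071
  joint[2] = (1.5270, 5.6990) + 8.8 * (-0.7071, 0.7071) = (1.5270 + -6.2225, 5.6990 + 6.2225) = (-4.6955, 11.9215)
link 2: phi[2] = 75 + 60 + 220 = 355 deg
  cos(355 deg) = 0.9962, sin(355 deg) = -0.0872
  joint[3] = (-4.6955, 11.9215) + 4.6 * (0.9962, -0.0872) = (-4.6955 + 4.5825, 11.9215 + -0.4009) = (-0.1130, 11.5206)
link 3: phi[3] = 75 + 60 + 220 + 140 = 495 deg
  cos(495 deg) = -0.7071, sin(495 deg) = 0.7071
  joint[4] = (-0.1130, 11.5206) + 10.9 * (-0.7071, 0.7071) = (-0.1130 + -7.7075, 11.5206 + 7.7075) = (-7.8205, 19.2280)
End effector: (-7.8205, 19.2280)

Answer: -7.8205 19.2280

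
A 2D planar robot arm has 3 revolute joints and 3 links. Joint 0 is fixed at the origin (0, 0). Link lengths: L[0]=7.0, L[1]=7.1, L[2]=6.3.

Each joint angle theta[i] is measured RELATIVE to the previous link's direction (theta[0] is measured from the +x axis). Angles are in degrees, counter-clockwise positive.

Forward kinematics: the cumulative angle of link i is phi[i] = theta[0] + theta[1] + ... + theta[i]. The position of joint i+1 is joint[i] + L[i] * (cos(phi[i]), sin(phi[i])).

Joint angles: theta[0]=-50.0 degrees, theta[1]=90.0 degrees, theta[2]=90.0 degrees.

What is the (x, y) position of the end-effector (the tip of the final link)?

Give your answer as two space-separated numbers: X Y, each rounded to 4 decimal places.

joint[0] = (0.0000, 0.0000)  (base)
link 0: phi[0] = -50 = -50 deg
  cos(-50 deg) = 0.6428, sin(-50 deg) = -0.7660
  joint[1] = (0.0000, 0.0000) + 7 * (0.6428, -0.7660) = (0.0000 + 4.4995, 0.0000 + -5.3623) = (4.4995, -5.3623)
link 1: phi[1] = -50 + 90 = 40 deg
  cos(40 deg) = 0.7660, sin(40 deg) = 0.6428
  joint[2] = (4.4995, -5.3623) + 7.1 * (0.7660, 0.6428) = (4.4995 + 5.4389, -5.3623 + 4.5638) = (9.9384, -0.7985)
link 2: phi[2] = -50 + 90 + 90 = 130 deg
  cos(130 deg) = -0.6428, sin(130 deg) = 0.7660
  joint[3] = (9.9384, -0.7985) + 6.3 * (-0.6428, 0.7660) = (9.9384 + -4.0496, -0.7985 + 4.8261) = (5.8889, 4.0276)
End effector: (5.8889, 4.0276)

Answer: 5.8889 4.0276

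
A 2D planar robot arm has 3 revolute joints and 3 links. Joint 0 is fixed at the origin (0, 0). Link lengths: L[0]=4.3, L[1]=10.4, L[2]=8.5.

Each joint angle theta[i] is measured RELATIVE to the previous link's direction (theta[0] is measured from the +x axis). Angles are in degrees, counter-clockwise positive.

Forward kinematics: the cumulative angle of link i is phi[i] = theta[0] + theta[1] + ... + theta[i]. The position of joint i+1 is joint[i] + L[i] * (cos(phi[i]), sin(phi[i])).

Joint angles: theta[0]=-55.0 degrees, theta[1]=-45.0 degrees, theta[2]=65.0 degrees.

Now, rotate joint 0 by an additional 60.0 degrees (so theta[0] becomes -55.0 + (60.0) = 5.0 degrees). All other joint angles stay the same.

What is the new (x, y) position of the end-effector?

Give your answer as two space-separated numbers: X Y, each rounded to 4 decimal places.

joint[0] = (0.0000, 0.0000)  (base)
link 0: phi[0] = 5 = 5 deg
  cos(5 deg) = 0.9962, sin(5 deg) = 0.0872
  joint[1] = (0.0000, 0.0000) + 4.3 * (0.9962, 0.0872) = (0.0000 + 4.2836, 0.0000 + 0.3748) = (4.2836, 0.3748)
link 1: phi[1] = 5 + -45 = -40 deg
  cos(-40 deg) = 0.7660, sin(-40 deg) = -0.6428
  joint[2] = (4.2836, 0.3748) + 10.4 * (0.7660, -0.6428) = (4.2836 + 7.9669, 0.3748 + -6.6850) = (12.2505, -6.3102)
link 2: phi[2] = 5 + -45 + 65 = 25 deg
  cos(25 deg) = 0.9063, sin(25 deg) = 0.4226
  joint[3] = (12.2505, -6.3102) + 8.5 * (0.9063, 0.4226) = (12.2505 + 7.7036, -6.3102 + 3.5923) = (19.9541, -2.7180)
End effector: (19.9541, -2.7180)

Answer: 19.9541 -2.7180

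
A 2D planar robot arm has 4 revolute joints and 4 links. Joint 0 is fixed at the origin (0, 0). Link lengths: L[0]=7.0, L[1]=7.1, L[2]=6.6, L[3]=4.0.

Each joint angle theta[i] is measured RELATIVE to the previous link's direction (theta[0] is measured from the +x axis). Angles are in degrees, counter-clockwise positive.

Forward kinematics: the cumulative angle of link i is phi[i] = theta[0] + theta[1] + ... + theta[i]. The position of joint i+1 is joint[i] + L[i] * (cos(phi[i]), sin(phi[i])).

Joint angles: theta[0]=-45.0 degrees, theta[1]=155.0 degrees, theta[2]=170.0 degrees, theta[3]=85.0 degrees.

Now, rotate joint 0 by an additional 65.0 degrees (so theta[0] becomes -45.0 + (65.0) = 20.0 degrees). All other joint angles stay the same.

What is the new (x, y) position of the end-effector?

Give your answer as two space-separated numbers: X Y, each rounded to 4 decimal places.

Answer: 7.2481 5.0635

Derivation:
joint[0] = (0.0000, 0.0000)  (base)
link 0: phi[0] = 20 = 20 deg
  cos(20 deg) = 0.9397, sin(20 deg) = 0.3420
  joint[1] = (0.0000, 0.0000) + 7 * (0.9397, 0.3420) = (0.0000 + 6.5778, 0.0000 + 2.3941) = (6.5778, 2.3941)
link 1: phi[1] = 20 + 155 = 175 deg
  cos(175 deg) = -0.9962, sin(175 deg) = 0.0872
  joint[2] = (6.5778, 2.3941) + 7.1 * (-0.9962, 0.0872) = (6.5778 + -7.0730, 2.3941 + 0.6188) = (-0.4951, 3.0129)
link 2: phi[2] = 20 + 155 + 170 = 345 deg
  cos(345 deg) = 0.9659, sin(345 deg) = -0.2588
  joint[3] = (-0.4951, 3.0129) + 6.6 * (0.9659, -0.2588) = (-0.4951 + 6.3751, 3.0129 + -1.7082) = (5.8800, 1.3047)
link 3: phi[3] = 20 + 155 + 170 + 85 = 430 deg
  cos(430 deg) = 0.3420, sin(430 deg) = 0.9397
  joint[4] = (5.8800, 1.3047) + 4 * (0.3420, 0.9397) = (5.8800 + 1.3681, 1.3047 + 3.7588) = (7.2481, 5.0635)
End effector: (7.2481, 5.0635)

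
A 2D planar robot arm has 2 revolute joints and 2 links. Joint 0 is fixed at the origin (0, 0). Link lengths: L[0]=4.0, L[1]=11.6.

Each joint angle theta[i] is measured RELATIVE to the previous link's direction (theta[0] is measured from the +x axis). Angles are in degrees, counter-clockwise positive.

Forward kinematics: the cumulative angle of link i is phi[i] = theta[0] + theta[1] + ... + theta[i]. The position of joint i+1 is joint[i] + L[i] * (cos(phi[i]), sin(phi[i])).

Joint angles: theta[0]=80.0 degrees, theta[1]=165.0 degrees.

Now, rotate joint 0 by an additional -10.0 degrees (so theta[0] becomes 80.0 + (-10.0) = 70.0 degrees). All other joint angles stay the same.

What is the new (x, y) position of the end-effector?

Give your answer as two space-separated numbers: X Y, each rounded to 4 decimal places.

Answer: -5.2854 -5.7434

Derivation:
joint[0] = (0.0000, 0.0000)  (base)
link 0: phi[0] = 70 = 70 deg
  cos(70 deg) = 0.3420, sin(70 deg) = 0.9397
  joint[1] = (0.0000, 0.0000) + 4 * (0.3420, 0.9397) = (0.0000 + 1.3681, 0.0000 + 3.7588) = (1.3681, 3.7588)
link 1: phi[1] = 70 + 165 = 235 deg
  cos(235 deg) = -0.5736, sin(235 deg) = -0.8192
  joint[2] = (1.3681, 3.7588) + 11.6 * (-0.5736, -0.8192) = (1.3681 + -6.6535, 3.7588 + -9.5022) = (-5.2854, -5.7434)
End effector: (-5.2854, -5.7434)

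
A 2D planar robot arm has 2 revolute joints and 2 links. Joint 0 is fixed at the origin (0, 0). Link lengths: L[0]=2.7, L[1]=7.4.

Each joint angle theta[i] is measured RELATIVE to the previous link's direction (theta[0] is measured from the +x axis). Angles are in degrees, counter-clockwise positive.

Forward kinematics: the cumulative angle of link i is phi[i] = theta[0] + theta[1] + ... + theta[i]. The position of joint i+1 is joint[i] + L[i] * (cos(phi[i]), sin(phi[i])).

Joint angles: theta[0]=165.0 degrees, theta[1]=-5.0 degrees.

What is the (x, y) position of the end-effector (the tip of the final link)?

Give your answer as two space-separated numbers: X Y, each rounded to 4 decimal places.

joint[0] = (0.0000, 0.0000)  (base)
link 0: phi[0] = 165 = 165 deg
  cos(165 deg) = -0.9659, sin(165 deg) = 0.2588
  joint[1] = (0.0000, 0.0000) + 2.7 * (-0.9659, 0.2588) = (0.0000 + -2.6080, 0.0000 + 0.6988) = (-2.6080, 0.6988)
link 1: phi[1] = 165 + -5 = 160 deg
  cos(160 deg) = -0.9397, sin(160 deg) = 0.3420
  joint[2] = (-2.6080, 0.6988) + 7.4 * (-0.9397, 0.3420) = (-2.6080 + -6.9537, 0.6988 + 2.5309) = (-9.5617, 3.2298)
End effector: (-9.5617, 3.2298)

Answer: -9.5617 3.2298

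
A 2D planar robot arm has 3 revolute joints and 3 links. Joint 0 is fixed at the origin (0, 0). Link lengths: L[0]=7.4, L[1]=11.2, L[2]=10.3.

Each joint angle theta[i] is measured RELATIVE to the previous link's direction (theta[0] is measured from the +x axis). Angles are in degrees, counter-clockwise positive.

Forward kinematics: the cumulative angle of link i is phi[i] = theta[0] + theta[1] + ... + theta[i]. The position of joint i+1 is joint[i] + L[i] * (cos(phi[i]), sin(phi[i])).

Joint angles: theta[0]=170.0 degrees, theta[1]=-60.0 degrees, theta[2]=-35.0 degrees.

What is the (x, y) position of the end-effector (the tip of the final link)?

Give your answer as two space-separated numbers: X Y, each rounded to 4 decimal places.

joint[0] = (0.0000, 0.0000)  (base)
link 0: phi[0] = 170 = 170 deg
  cos(170 deg) = -0.9848, sin(170 deg) = 0.1736
  joint[1] = (0.0000, 0.0000) + 7.4 * (-0.9848, 0.1736) = (0.0000 + -7.2876, 0.0000 + 1.2850) = (-7.2876, 1.2850)
link 1: phi[1] = 170 + -60 = 110 deg
  cos(110 deg) = -0.3420, sin(110 deg) = 0.9397
  joint[2] = (-7.2876, 1.2850) + 11.2 * (-0.3420, 0.9397) = (-7.2876 + -3.8306, 1.2850 + 10.5246) = (-11.1182, 11.8096)
link 2: phi[2] = 170 + -60 + -35 = 75 deg
  cos(75 deg) = 0.2588, sin(75 deg) = 0.9659
  joint[3] = (-11.1182, 11.8096) + 10.3 * (0.2588, 0.9659) = (-11.1182 + 2.6658, 11.8096 + 9.9490) = (-8.4524, 21.7586)
End effector: (-8.4524, 21.7586)

Answer: -8.4524 21.7586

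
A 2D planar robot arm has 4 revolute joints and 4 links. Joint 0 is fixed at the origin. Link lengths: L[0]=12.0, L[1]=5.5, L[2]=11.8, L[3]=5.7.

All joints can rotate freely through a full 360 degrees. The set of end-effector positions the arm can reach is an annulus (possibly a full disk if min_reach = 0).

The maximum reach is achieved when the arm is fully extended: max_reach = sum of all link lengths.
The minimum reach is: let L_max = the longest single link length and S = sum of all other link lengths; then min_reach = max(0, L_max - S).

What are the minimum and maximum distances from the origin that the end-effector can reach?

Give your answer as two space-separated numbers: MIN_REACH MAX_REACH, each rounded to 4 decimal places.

Link lengths: [12.0, 5.5, 11.8, 5.7]
max_reach = 12 + 5.5 + 11.8 + 5.7 = 35
L_max = max([12.0, 5.5, 11.8, 5.7]) = 12
S (sum of others) = 35 - 12 = 23
min_reach = max(0, 12 - 23) = max(0, -11) = 0

Answer: 0.0000 35.0000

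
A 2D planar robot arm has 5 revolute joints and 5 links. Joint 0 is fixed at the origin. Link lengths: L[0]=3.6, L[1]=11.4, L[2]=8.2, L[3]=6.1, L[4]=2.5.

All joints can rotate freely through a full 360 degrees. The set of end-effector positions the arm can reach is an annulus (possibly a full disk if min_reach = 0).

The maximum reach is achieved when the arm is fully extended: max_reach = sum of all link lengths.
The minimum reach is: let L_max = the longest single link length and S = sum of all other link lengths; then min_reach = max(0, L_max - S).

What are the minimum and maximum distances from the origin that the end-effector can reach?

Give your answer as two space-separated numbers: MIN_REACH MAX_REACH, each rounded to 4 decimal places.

Answer: 0.0000 31.8000

Derivation:
Link lengths: [3.6, 11.4, 8.2, 6.1, 2.5]
max_reach = 3.6 + 11.4 + 8.2 + 6.1 + 2.5 = 31.8
L_max = max([3.6, 11.4, 8.2, 6.1, 2.5]) = 11.4
S (sum of others) = 31.8 - 11.4 = 20.4
min_reach = max(0, 11.4 - 20.4) = max(0, -9) = 0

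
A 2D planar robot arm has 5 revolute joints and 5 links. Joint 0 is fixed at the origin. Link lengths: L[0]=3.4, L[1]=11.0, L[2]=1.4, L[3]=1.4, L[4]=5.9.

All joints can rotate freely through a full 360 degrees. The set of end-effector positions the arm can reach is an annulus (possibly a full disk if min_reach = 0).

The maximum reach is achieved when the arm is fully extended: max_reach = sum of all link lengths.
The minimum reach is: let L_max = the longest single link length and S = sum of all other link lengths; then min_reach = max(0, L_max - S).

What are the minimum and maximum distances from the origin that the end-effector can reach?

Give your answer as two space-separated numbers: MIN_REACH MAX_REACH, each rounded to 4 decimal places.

Answer: 0.0000 23.1000

Derivation:
Link lengths: [3.4, 11.0, 1.4, 1.4, 5.9]
max_reach = 3.4 + 11 + 1.4 + 1.4 + 5.9 = 23.1
L_max = max([3.4, 11.0, 1.4, 1.4, 5.9]) = 11
S (sum of others) = 23.1 - 11 = 12.1
min_reach = max(0, 11 - 12.1) = max(0, -1.1) = 0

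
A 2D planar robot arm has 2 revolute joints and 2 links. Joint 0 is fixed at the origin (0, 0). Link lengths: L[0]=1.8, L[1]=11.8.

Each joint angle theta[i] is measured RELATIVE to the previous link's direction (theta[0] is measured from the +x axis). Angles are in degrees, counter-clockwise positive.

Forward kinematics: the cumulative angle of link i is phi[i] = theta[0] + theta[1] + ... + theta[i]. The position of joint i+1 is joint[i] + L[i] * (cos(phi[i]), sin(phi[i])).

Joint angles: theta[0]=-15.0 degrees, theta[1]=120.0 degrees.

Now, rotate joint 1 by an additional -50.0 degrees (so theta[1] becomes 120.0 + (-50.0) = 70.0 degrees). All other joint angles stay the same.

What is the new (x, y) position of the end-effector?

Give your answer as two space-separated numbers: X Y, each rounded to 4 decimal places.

Answer: 8.5069 9.2001

Derivation:
joint[0] = (0.0000, 0.0000)  (base)
link 0: phi[0] = -15 = -15 deg
  cos(-15 deg) = 0.9659, sin(-15 deg) = -0.2588
  joint[1] = (0.0000, 0.0000) + 1.8 * (0.9659, -0.2588) = (0.0000 + 1.7387, 0.0000 + -0.4659) = (1.7387, -0.4659)
link 1: phi[1] = -15 + 70 = 55 deg
  cos(55 deg) = 0.5736, sin(55 deg) = 0.8192
  joint[2] = (1.7387, -0.4659) + 11.8 * (0.5736, 0.8192) = (1.7387 + 6.7682, -0.4659 + 9.6660) = (8.5069, 9.2001)
End effector: (8.5069, 9.2001)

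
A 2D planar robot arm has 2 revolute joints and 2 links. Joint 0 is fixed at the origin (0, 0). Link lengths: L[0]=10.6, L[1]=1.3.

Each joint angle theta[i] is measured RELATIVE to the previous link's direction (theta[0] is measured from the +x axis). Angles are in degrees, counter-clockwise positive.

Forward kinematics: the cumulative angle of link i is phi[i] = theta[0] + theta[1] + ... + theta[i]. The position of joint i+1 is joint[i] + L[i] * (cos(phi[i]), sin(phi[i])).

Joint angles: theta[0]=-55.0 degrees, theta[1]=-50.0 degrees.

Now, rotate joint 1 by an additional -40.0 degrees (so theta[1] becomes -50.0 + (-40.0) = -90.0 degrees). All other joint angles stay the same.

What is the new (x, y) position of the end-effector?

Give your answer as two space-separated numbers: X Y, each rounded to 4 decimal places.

joint[0] = (0.0000, 0.0000)  (base)
link 0: phi[0] = -55 = -55 deg
  cos(-55 deg) = 0.5736, sin(-55 deg) = -0.8192
  joint[1] = (0.0000, 0.0000) + 10.6 * (0.5736, -0.8192) = (0.0000 + 6.0799, 0.0000 + -8.6830) = (6.0799, -8.6830)
link 1: phi[1] = -55 + -90 = -145 deg
  cos(-145 deg) = -0.8192, sin(-145 deg) = -0.5736
  joint[2] = (6.0799, -8.6830) + 1.3 * (-0.8192, -0.5736) = (6.0799 + -1.0649, -8.6830 + -0.7456) = (5.0150, -9.4287)
End effector: (5.0150, -9.4287)

Answer: 5.0150 -9.4287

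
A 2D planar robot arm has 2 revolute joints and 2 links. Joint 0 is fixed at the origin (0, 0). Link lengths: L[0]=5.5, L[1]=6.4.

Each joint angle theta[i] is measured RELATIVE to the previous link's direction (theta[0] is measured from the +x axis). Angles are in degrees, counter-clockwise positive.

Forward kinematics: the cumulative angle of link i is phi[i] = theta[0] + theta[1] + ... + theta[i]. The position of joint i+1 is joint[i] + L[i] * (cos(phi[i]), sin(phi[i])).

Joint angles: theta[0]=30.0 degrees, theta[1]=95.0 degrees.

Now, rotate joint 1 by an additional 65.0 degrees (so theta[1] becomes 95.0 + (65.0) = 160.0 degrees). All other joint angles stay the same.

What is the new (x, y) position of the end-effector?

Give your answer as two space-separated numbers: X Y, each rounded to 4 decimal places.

joint[0] = (0.0000, 0.0000)  (base)
link 0: phi[0] = 30 = 30 deg
  cos(30 deg) = 0.8660, sin(30 deg) = 0.5000
  joint[1] = (0.0000, 0.0000) + 5.5 * (0.8660, 0.5000) = (0.0000 + 4.7631, 0.0000 + 2.7500) = (4.7631, 2.7500)
link 1: phi[1] = 30 + 160 = 190 deg
  cos(190 deg) = -0.9848, sin(190 deg) = -0.1736
  joint[2] = (4.7631, 2.7500) + 6.4 * (-0.9848, -0.1736) = (4.7631 + -6.3028, 2.7500 + -1.1113) = (-1.5396, 1.6387)
End effector: (-1.5396, 1.6387)

Answer: -1.5396 1.6387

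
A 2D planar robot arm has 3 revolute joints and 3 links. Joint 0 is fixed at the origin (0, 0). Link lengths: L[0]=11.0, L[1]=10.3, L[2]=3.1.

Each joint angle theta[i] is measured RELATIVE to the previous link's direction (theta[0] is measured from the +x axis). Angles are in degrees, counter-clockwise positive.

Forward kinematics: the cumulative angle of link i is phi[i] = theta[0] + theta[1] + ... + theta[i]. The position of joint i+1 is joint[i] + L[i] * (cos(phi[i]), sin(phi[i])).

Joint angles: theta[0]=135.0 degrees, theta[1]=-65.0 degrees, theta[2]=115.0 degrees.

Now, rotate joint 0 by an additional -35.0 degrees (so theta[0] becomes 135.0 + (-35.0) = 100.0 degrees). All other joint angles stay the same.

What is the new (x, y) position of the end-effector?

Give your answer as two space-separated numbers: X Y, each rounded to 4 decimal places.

Answer: 3.8425 18.2907

Derivation:
joint[0] = (0.0000, 0.0000)  (base)
link 0: phi[0] = 100 = 100 deg
  cos(100 deg) = -0.1736, sin(100 deg) = 0.9848
  joint[1] = (0.0000, 0.0000) + 11 * (-0.1736, 0.9848) = (0.0000 + -1.9101, 0.0000 + 10.8329) = (-1.9101, 10.8329)
link 1: phi[1] = 100 + -65 = 35 deg
  cos(35 deg) = 0.8192, sin(35 deg) = 0.5736
  joint[2] = (-1.9101, 10.8329) + 10.3 * (0.8192, 0.5736) = (-1.9101 + 8.4373, 10.8329 + 5.9078) = (6.5271, 16.7407)
link 2: phi[2] = 100 + -65 + 115 = 150 deg
  cos(150 deg) = -0.8660, sin(150 deg) = 0.5000
  joint[3] = (6.5271, 16.7407) + 3.1 * (-0.8660, 0.5000) = (6.5271 + -2.6847, 16.7407 + 1.5500) = (3.8425, 18.2907)
End effector: (3.8425, 18.2907)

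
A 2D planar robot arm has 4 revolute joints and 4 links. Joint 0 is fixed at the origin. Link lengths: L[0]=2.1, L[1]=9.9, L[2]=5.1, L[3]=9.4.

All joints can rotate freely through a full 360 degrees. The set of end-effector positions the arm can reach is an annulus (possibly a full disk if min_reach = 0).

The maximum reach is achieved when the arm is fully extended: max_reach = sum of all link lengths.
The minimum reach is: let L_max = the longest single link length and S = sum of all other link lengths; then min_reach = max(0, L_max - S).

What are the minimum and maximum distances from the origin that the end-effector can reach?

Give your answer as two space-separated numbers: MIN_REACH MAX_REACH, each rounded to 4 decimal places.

Answer: 0.0000 26.5000

Derivation:
Link lengths: [2.1, 9.9, 5.1, 9.4]
max_reach = 2.1 + 9.9 + 5.1 + 9.4 = 26.5
L_max = max([2.1, 9.9, 5.1, 9.4]) = 9.9
S (sum of others) = 26.5 - 9.9 = 16.6
min_reach = max(0, 9.9 - 16.6) = max(0, -6.7) = 0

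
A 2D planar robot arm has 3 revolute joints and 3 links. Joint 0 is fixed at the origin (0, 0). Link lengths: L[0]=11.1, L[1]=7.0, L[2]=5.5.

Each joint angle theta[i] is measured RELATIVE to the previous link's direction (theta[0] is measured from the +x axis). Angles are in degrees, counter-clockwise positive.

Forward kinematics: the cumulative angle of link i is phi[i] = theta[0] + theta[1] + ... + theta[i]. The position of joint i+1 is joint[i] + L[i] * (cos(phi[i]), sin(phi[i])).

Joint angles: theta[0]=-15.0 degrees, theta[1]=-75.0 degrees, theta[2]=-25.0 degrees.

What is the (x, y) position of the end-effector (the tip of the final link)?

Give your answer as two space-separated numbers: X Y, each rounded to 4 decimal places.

joint[0] = (0.0000, 0.0000)  (base)
link 0: phi[0] = -15 = -15 deg
  cos(-15 deg) = 0.9659, sin(-15 deg) = -0.2588
  joint[1] = (0.0000, 0.0000) + 11.1 * (0.9659, -0.2588) = (0.0000 + 10.7218, 0.0000 + -2.8729) = (10.7218, -2.8729)
link 1: phi[1] = -15 + -75 = -90 deg
  cos(-90 deg) = 0.0000, sin(-90 deg) = -1.0000
  joint[2] = (10.7218, -2.8729) + 7 * (0.0000, -1.0000) = (10.7218 + 0.0000, -2.8729 + -7.0000) = (10.7218, -9.8729)
link 2: phi[2] = -15 + -75 + -25 = -115 deg
  cos(-115 deg) = -0.4226, sin(-115 deg) = -0.9063
  joint[3] = (10.7218, -9.8729) + 5.5 * (-0.4226, -0.9063) = (10.7218 + -2.3244, -9.8729 + -4.9847) = (8.3974, -14.8576)
End effector: (8.3974, -14.8576)

Answer: 8.3974 -14.8576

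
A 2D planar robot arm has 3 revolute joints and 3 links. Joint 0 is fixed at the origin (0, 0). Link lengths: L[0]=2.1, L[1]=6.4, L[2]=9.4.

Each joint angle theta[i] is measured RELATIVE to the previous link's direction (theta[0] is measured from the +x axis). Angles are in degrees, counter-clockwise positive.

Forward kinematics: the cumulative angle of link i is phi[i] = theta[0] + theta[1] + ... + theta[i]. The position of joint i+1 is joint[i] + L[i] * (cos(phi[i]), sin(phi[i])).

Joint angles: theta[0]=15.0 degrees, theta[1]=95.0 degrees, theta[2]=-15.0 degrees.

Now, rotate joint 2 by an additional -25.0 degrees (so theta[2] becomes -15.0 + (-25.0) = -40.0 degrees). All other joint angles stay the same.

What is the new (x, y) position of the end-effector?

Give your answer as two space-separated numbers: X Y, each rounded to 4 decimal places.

joint[0] = (0.0000, 0.0000)  (base)
link 0: phi[0] = 15 = 15 deg
  cos(15 deg) = 0.9659, sin(15 deg) = 0.2588
  joint[1] = (0.0000, 0.0000) + 2.1 * (0.9659, 0.2588) = (0.0000 + 2.0284, 0.0000 + 0.5435) = (2.0284, 0.5435)
link 1: phi[1] = 15 + 95 = 110 deg
  cos(110 deg) = -0.3420, sin(110 deg) = 0.9397
  joint[2] = (2.0284, 0.5435) + 6.4 * (-0.3420, 0.9397) = (2.0284 + -2.1889, 0.5435 + 6.0140) = (-0.1605, 6.5576)
link 2: phi[2] = 15 + 95 + -40 = 70 deg
  cos(70 deg) = 0.3420, sin(70 deg) = 0.9397
  joint[3] = (-0.1605, 6.5576) + 9.4 * (0.3420, 0.9397) = (-0.1605 + 3.2150, 6.5576 + 8.8331) = (3.0545, 15.3907)
End effector: (3.0545, 15.3907)

Answer: 3.0545 15.3907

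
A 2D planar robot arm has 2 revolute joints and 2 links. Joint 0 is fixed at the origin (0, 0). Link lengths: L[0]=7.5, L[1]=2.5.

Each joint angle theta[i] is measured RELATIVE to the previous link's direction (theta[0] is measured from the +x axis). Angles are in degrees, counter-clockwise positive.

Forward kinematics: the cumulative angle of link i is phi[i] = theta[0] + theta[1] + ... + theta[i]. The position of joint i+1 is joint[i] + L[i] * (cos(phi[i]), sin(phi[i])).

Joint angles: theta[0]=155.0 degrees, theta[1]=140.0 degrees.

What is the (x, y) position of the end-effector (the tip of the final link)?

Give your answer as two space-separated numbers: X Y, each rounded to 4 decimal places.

joint[0] = (0.0000, 0.0000)  (base)
link 0: phi[0] = 155 = 155 deg
  cos(155 deg) = -0.9063, sin(155 deg) = 0.4226
  joint[1] = (0.0000, 0.0000) + 7.5 * (-0.9063, 0.4226) = (0.0000 + -6.7973, 0.0000 + 3.1696) = (-6.7973, 3.1696)
link 1: phi[1] = 155 + 140 = 295 deg
  cos(295 deg) = 0.4226, sin(295 deg) = -0.9063
  joint[2] = (-6.7973, 3.1696) + 2.5 * (0.4226, -0.9063) = (-6.7973 + 1.0565, 3.1696 + -2.2658) = (-5.7408, 0.9039)
End effector: (-5.7408, 0.9039)

Answer: -5.7408 0.9039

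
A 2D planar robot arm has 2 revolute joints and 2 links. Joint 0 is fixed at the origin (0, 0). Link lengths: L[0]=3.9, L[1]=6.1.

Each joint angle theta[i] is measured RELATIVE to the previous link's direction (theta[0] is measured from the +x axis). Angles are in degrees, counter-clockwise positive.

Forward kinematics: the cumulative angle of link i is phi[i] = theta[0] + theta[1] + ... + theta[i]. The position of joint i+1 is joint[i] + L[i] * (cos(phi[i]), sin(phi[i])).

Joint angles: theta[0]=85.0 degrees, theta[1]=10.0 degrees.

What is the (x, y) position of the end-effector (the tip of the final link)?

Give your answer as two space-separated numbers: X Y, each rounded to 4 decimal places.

joint[0] = (0.0000, 0.0000)  (base)
link 0: phi[0] = 85 = 85 deg
  cos(85 deg) = 0.0872, sin(85 deg) = 0.9962
  joint[1] = (0.0000, 0.0000) + 3.9 * (0.0872, 0.9962) = (0.0000 + 0.3399, 0.0000 + 3.8852) = (0.3399, 3.8852)
link 1: phi[1] = 85 + 10 = 95 deg
  cos(95 deg) = -0.0872, sin(95 deg) = 0.9962
  joint[2] = (0.3399, 3.8852) + 6.1 * (-0.0872, 0.9962) = (0.3399 + -0.5317, 3.8852 + 6.0768) = (-0.1917, 9.9619)
End effector: (-0.1917, 9.9619)

Answer: -0.1917 9.9619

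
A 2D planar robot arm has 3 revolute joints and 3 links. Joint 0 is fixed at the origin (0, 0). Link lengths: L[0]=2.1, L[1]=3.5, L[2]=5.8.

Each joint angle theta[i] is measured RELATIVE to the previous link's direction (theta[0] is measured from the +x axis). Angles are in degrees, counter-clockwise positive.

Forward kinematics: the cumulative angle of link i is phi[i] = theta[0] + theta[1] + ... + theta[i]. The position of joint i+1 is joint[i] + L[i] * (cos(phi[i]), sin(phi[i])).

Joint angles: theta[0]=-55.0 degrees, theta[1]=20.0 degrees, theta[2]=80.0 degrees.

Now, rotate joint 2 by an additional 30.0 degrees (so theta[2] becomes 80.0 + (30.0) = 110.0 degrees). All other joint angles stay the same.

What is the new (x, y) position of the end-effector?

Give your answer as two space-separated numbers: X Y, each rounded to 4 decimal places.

Answer: 5.5727 1.8746

Derivation:
joint[0] = (0.0000, 0.0000)  (base)
link 0: phi[0] = -55 = -55 deg
  cos(-55 deg) = 0.5736, sin(-55 deg) = -0.8192
  joint[1] = (0.0000, 0.0000) + 2.1 * (0.5736, -0.8192) = (0.0000 + 1.2045, 0.0000 + -1.7202) = (1.2045, -1.7202)
link 1: phi[1] = -55 + 20 = -35 deg
  cos(-35 deg) = 0.8192, sin(-35 deg) = -0.5736
  joint[2] = (1.2045, -1.7202) + 3.5 * (0.8192, -0.5736) = (1.2045 + 2.8670, -1.7202 + -2.0075) = (4.0715, -3.7277)
link 2: phi[2] = -55 + 20 + 110 = 75 deg
  cos(75 deg) = 0.2588, sin(75 deg) = 0.9659
  joint[3] = (4.0715, -3.7277) + 5.8 * (0.2588, 0.9659) = (4.0715 + 1.5012, -3.7277 + 5.6024) = (5.5727, 1.8746)
End effector: (5.5727, 1.8746)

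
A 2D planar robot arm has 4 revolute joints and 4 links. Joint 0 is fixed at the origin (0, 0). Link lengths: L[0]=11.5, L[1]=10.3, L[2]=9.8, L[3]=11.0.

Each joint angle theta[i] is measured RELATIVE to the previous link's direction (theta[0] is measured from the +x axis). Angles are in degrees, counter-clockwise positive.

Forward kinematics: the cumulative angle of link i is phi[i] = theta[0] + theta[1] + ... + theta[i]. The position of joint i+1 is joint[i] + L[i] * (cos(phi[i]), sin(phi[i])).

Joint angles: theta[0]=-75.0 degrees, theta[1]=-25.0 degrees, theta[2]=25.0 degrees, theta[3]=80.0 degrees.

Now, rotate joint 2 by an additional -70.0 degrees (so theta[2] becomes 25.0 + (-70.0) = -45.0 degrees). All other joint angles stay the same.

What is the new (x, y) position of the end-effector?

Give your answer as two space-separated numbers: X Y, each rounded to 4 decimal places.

joint[0] = (0.0000, 0.0000)  (base)
link 0: phi[0] = -75 = -75 deg
  cos(-75 deg) = 0.2588, sin(-75 deg) = -0.9659
  joint[1] = (0.0000, 0.0000) + 11.5 * (0.2588, -0.9659) = (0.0000 + 2.9764, 0.0000 + -11.1081) = (2.9764, -11.1081)
link 1: phi[1] = -75 + -25 = -100 deg
  cos(-100 deg) = -0.1736, sin(-100 deg) = -0.9848
  joint[2] = (2.9764, -11.1081) + 10.3 * (-0.1736, -0.9848) = (2.9764 + -1.7886, -11.1081 + -10.1435) = (1.1878, -21.2517)
link 2: phi[2] = -75 + -25 + -45 = -145 deg
  cos(-145 deg) = -0.8192, sin(-145 deg) = -0.5736
  joint[3] = (1.1878, -21.2517) + 9.8 * (-0.8192, -0.5736) = (1.1878 + -8.0277, -21.2517 + -5.6210) = (-6.8398, -26.8727)
link 3: phi[3] = -75 + -25 + -45 + 80 = -65 deg
  cos(-65 deg) = 0.4226, sin(-65 deg) = -0.9063
  joint[4] = (-6.8398, -26.8727) + 11 * (0.4226, -0.9063) = (-6.8398 + 4.6488, -26.8727 + -9.9694) = (-2.1910, -36.8421)
End effector: (-2.1910, -36.8421)

Answer: -2.1910 -36.8421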